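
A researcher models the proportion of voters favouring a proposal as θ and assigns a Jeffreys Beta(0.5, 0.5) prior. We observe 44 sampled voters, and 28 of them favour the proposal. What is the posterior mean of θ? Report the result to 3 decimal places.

Observing 28 successes and 16 failures updates Beta(0.5, 0.5) by adding the success and failure counts to the two shape parameters: α = 0.5+28 = 28.5, β = 0.5+16 = 16.5.
Posterior mean = α/(α+β) = 28.5/45 = 0.633.

Posterior mean ≈ 0.633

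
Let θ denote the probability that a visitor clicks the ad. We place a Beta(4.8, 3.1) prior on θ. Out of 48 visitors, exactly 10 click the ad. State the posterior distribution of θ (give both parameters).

Posterior: Beta(14.8, 41.1)

Observing 10 successes and 38 failures updates Beta(4.8, 3.1) by adding the success and failure counts to the two shape parameters: α = 4.8+10 = 14.8, β = 3.1+38 = 41.1.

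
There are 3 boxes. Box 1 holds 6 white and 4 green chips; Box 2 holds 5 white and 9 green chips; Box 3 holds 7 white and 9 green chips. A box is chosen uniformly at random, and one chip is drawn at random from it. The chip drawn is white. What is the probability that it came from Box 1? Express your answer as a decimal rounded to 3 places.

Posterior probability ≈ 0.430

P(white|Box 1) = 0.6; P(white|Box 2) = 0.3571; P(white|Box 3) = 0.4375.
Prior × likelihood for each source: 0.333333·0.6=0.2000, 0.333333·0.3571=0.1190, 0.333333·0.4375=0.1458. Summing gives P(white) = 0.46488.
P(Box 1 | white) = 0.2000 / 0.46488 = 0.430.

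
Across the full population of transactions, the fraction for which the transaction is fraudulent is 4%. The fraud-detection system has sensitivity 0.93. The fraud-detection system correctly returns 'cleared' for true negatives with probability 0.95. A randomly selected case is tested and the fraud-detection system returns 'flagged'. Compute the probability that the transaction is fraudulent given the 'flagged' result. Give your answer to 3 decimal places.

P(H | E) ≈ 0.437

Let H be the event that the transaction is fraudulent. P(H) = 0.04, so P(¬H) = 0.96. With E the 'flagged' result, P(E|H) = 0.93 and P(E|¬H) = 0.05.
P(E) = 0.93·0.04 + 0.05·0.96 = 0.037200 + 0.048000 = 0.085200.
By Bayes' theorem, P(H|E) = 0.037200 / 0.085200 = 0.437.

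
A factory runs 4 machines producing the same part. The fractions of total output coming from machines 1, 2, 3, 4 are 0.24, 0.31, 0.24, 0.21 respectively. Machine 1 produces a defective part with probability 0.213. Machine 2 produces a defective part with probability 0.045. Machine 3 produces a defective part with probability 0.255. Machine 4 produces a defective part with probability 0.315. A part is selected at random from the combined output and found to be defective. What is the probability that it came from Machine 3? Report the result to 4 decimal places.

P(defective|M1) = 0.213; P(defective|M2) = 0.045; P(defective|M3) = 0.255; P(defective|M4) = 0.315.
Prior × likelihood for each source: 0.24·0.213=0.05112, 0.31·0.045=0.01395, 0.24·0.255=0.06120, 0.21·0.315=0.06615. Summing gives P(defective) = 0.19242.
P(Machine 3 | defective) = 0.06120 / 0.19242 = 0.3181.

Posterior probability ≈ 0.3181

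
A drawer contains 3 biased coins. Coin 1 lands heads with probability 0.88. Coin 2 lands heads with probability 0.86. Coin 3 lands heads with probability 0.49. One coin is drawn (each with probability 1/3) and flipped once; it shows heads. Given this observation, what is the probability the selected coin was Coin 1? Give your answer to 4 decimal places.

Posterior probability ≈ 0.3946

P(heads|C1) = 0.88; P(heads|C2) = 0.86; P(heads|C3) = 0.49.
Prior × likelihood for each source: 0.333333·0.88=0.2933, 0.333333·0.86=0.2867, 0.333333·0.49=0.1633. Summing gives P(heads) = 0.74333.
P(Coin 1 | heads) = 0.2933 / 0.74333 = 0.3946.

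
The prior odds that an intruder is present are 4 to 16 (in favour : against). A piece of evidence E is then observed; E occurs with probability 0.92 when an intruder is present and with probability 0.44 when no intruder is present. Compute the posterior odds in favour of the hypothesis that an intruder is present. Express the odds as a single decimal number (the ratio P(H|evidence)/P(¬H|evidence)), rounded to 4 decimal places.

Posterior odds ≈ 0.5227

Prior odds = 4/16 = 0.25000.
Likelihood ratio for E = 0.92/0.44 = 2.0909.
Posterior odds = prior odds × LR = 0.52273.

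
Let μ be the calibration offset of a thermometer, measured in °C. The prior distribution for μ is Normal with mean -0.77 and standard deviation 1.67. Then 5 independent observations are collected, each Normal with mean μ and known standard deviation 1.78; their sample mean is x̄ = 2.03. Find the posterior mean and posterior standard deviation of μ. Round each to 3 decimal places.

With known σ, the Normal prior is conjugate. Weight on the data is w = (n/σ²)/(n/σ² + 1/τ₀²) = 1.57808/(1.57808+0.358564) = 0.81485.
Posterior mean = w·x̄ + (1−w)·μ₀ = 0.81485·2.03 + 0.18515·-0.77 = 1.512. Posterior variance = 1/(1.57808+0.358564) = 0.516356, so SD = 0.719.

Posterior mean ≈ 1.512; posterior SD ≈ 0.719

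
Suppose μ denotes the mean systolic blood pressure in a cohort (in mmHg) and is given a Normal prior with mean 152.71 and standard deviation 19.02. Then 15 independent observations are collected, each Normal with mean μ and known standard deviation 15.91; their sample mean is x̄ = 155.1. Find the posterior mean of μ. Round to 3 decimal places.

Prior precision 1/τ₀² = 1/19.02² = 0.00276426; data precision n/σ² = 15/15.91² = 0.0592585.
Posterior precision = 0.00276426 + 0.0592585 = 0.0620228.
Posterior mean = (0.00276426·152.71 + 0.0592585·155.1) / 0.0620228 = 154.993.

Posterior mean ≈ 154.993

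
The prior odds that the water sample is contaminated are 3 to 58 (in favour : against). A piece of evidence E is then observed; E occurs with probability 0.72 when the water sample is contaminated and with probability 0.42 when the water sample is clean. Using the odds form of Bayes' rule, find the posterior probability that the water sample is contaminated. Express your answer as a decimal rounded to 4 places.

Posterior probability ≈ 0.0814

Prior odds = 3/58 = 0.051724. In log-odds, ln(0.051724) = -2.9618.
Add log likelihood ratio: ln(1.7143) = 0.53900.
Posterior log-odds = -2.4228, so posterior odds = exp(-2.4228) = 0.088670. Converting, P(H|E) = 0.088670/1.0887 = 0.0814.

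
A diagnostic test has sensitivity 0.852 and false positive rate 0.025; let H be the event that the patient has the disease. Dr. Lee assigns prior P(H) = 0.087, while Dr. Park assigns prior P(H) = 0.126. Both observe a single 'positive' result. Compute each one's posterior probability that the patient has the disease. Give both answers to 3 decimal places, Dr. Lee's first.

Dr. Lee: 0.765; Dr. Park: 0.831

P('+'|H) = 0.852, P('+'|¬H) = 0.025.
Dr. Lee: numerator 0.852·0.087 = 0.074124; evidence = 0.074124+0.025·0.913 = 0.096949; posterior = 0.765.
Dr. Park: numerator 0.852·0.126 = 0.10735; evidence = 0.10735+0.025·0.874 = 0.12920; posterior = 0.831.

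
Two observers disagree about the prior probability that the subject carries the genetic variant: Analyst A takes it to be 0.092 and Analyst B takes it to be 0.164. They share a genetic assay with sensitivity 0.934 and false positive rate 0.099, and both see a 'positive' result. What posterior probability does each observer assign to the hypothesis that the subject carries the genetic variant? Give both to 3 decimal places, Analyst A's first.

P('+'|H) = 0.934, P('+'|¬H) = 0.099.
Analyst A: numerator 0.934·0.092 = 0.085928; evidence = 0.085928+0.099·0.908 = 0.17582; posterior = 0.489.
Analyst B: numerator 0.934·0.164 = 0.15318; evidence = 0.15318+0.099·0.836 = 0.23594; posterior = 0.649.

Analyst A: 0.489; Analyst B: 0.649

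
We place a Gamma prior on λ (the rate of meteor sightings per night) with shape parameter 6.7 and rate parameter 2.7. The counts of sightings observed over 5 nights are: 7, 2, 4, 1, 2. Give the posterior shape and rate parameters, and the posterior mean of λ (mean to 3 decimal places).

Posterior: Gamma(shape=22.7, rate=7.7); mean ≈ 2.948

Total count ∑xᵢ = 16 over n = 5 nights.
Gamma is conjugate to the Poisson likelihood: posterior is Gamma(shape = 6.7+16 = 22.7, rate = 2.7+5 = 7.7).
E[λ | data] = 22.7/7.7 = 2.948.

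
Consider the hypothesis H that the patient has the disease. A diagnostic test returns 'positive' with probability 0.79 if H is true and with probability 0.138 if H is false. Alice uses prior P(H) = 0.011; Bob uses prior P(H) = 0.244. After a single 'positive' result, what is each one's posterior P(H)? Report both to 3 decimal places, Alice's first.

Alice: 0.060; Bob: 0.649

The likelihood ratio for a 'positive' result is 0.79/0.138 = 5.7246.
Alice: prior odds 0.011/0.989 = 0.011122; posterior odds 0.063671; posterior probability 0.060.
Bob: prior odds 0.244/0.756 = 0.32275; posterior odds 1.8476; posterior probability 0.649.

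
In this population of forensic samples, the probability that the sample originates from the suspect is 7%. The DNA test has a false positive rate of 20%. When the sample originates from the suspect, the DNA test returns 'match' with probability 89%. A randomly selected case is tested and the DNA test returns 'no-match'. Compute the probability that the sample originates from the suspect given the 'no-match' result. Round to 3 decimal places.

Write H for 'the sample originates from the suspect'. Prior odds H:¬H = 0.07/0.93 = 0.075269. For the 'no-match' outcome, the likelihood ratio is 0.11/0.8 = 0.13750.
Posterior odds = 0.075269 × 0.13750 = 0.010349, so P(H|E) = 0.010349/(1+0.010349) = 0.010.

P(H | E) ≈ 0.010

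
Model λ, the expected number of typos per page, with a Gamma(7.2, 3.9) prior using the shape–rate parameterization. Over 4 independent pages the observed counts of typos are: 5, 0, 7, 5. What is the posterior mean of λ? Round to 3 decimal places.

Posterior mean ≈ 3.063

The Poisson likelihood adds the total count to the shape and the number of exposure periods to the rate. Here ∑xᵢ = 17 and n = 4, so shape 7.2→24.2 and rate 3.9→7.9.
E[λ | data] = 24.2/7.9 = 3.063.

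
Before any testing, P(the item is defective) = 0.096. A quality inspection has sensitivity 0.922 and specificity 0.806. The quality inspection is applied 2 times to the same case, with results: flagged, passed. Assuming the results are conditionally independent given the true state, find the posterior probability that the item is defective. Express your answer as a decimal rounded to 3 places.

Posterior P(H) ≈ 0.047

Let H be the event that the item is defective; start with P(H) = 0.096. P('flagged'|H) = 0.922, P('flagged'|¬H) = 0.194.
Update on result 1 ('flagged'): P(H) ← 0.922·0.0960 / (0.922·0.0960 + 0.194·0.9040) = 0.088512/0.26389 = 0.3354.
Update on result 2 ('passed'): P(H) ← 0.078·0.3354 / (0.078·0.3354 + 0.806·0.6646) = 0.026162/0.56182 = 0.0466.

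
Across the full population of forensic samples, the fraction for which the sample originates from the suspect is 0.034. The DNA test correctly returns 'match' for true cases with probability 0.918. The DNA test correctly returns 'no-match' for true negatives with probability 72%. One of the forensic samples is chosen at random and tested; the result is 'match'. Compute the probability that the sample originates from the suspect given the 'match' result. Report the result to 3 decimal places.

P(H | E) ≈ 0.103

Write H for 'the sample originates from the suspect'. Prior odds H:¬H = 0.034/0.966 = 0.035197. For the 'match' outcome, the likelihood ratio is 0.918/0.28 = 3.2786.
Posterior odds = 0.035197 × 3.2786 = 0.11539, so P(H|E) = 0.11539/(1+0.11539) = 0.103.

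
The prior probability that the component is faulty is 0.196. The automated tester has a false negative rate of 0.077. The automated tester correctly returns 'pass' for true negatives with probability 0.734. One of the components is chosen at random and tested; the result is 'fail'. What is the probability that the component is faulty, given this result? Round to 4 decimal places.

Write H for 'the component is faulty'. Prior odds H:¬H = 0.196/0.804 = 0.24378. For the 'fail' outcome, the likelihood ratio is 0.923/0.266 = 3.4699.
Posterior odds = 0.24378 × 3.4699 = 0.84590, so P(H|E) = 0.84590/(1+0.84590) = 0.4583.

P(H | E) ≈ 0.4583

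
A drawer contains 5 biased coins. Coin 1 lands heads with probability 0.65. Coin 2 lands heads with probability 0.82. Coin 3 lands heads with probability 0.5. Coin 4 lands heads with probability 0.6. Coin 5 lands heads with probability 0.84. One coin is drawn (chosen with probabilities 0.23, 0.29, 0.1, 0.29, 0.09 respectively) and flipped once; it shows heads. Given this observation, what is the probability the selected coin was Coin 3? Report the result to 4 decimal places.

Tabulate prior·likelihood by source: [1] prior 0.23, lik 0.65, product 0.1495; [2] prior 0.29, lik 0.82, product 0.2378; [3] prior 0.1, lik 0.5, product 0.05000; [4] prior 0.29, lik 0.6, product 0.1740; [5] prior 0.09, lik 0.84, product 0.07560.
Normalizing constant = 0.68690; the posterior for Coin 3 is its product over the sum, 0.05000/0.68690 = 0.0728.

Posterior probability ≈ 0.0728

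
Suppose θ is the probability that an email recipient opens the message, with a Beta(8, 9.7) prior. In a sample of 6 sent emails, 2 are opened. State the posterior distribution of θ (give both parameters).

Posterior: Beta(10, 13.7)

The binomial likelihood is conjugate to the Beta prior: with 2 successes and 4 failures, the posterior is Beta(8+2, 9.7+4) = Beta(10, 13.7).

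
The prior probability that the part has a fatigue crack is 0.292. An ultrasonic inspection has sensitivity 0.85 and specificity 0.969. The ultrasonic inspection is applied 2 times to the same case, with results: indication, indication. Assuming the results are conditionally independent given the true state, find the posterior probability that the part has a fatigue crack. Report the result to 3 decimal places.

Posterior P(H) ≈ 0.997

Let H be the event that the part has a fatigue crack; start with P(H) = 0.292. P('indication'|H) = 0.85, P('indication'|¬H) = 0.031.
Update on result 1 ('indication'): P(H) ← 0.85·0.2920 / (0.85·0.2920 + 0.031·0.7080) = 0.24820/0.27015 = 0.9188.
Update on result 2 ('indication'): P(H) ← 0.85·0.9188 / (0.85·0.9188 + 0.031·0.0812) = 0.78094/0.78346 = 0.9968.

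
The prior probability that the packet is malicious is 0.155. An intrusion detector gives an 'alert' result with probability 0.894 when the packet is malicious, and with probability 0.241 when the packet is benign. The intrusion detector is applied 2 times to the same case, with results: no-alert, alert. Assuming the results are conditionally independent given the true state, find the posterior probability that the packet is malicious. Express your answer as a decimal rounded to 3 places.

With H the event that the packet is malicious, the joint likelihood of the observed sequence is P(data|H) = 0.106·0.894 = 0.094764 and P(data|¬H) = 0.759·0.241 = 0.18292.
Bayes: P(H|data) = 0.155·0.094764 / (0.155·0.094764 + 0.845·0.18292) = 0.014688/0.16925 = 0.0868.

Posterior P(H) ≈ 0.087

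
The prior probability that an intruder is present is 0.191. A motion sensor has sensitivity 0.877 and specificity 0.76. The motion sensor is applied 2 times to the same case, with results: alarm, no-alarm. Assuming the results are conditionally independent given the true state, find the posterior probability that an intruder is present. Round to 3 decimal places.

With H the event that an intruder is present, the joint likelihood of the observed sequence is P(data|H) = 0.877·0.123 = 0.10787 and P(data|¬H) = 0.24·0.76 = 0.18240.
Bayes: P(H|data) = 0.191·0.10787 / (0.191·0.10787 + 0.809·0.18240) = 0.020603/0.16816 = 0.1225.

Posterior P(H) ≈ 0.123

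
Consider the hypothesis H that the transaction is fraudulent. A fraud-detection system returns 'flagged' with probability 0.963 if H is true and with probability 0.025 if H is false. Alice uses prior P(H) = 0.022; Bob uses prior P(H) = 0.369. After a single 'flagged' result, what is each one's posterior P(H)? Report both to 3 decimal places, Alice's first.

Alice: 0.464; Bob: 0.957

The likelihood ratio for a 'flagged' result is 0.963/0.025 = 38.520.
Alice: prior odds 0.022/0.978 = 0.022495; posterior odds 0.86650; posterior probability 0.464.
Bob: prior odds 0.369/0.631 = 0.58479; posterior odds 22.526; posterior probability 0.957.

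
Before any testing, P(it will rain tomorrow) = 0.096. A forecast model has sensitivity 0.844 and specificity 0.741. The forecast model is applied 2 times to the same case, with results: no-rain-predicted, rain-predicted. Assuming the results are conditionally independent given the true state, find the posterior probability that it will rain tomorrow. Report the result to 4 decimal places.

With H the event that it will rain tomorrow, the joint likelihood of the observed sequence is P(data|H) = 0.156·0.844 = 0.13166 and P(data|¬H) = 0.741·0.259 = 0.19192.
Bayes: P(H|data) = 0.096·0.13166 / (0.096·0.13166 + 0.904·0.19192) = 0.012640/0.18613 = 0.0679.

Posterior P(H) ≈ 0.0679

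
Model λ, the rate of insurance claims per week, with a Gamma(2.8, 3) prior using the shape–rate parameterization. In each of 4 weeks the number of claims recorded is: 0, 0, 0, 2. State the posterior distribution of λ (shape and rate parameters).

The Poisson likelihood adds the total count to the shape and the number of exposure periods to the rate. Here ∑xᵢ = 2 and n = 4, so shape 2.8→4.8 and rate 3→7.

Posterior: Gamma(shape=4.8, rate=7)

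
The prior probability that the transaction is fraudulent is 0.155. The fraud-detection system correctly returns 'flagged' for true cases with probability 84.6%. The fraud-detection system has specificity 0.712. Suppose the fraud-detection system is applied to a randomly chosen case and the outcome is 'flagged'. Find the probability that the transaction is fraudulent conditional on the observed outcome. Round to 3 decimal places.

P(H | E) ≈ 0.350

Let H be the event that the transaction is fraudulent. P(H) = 0.155, so P(¬H) = 0.845. With E the 'flagged' result, P(E|H) = 0.846 and P(E|¬H) = 0.288.
P(E) = 0.846·0.155 + 0.288·0.845 = 0.13113 + 0.24336 = 0.37449.
By Bayes' theorem, P(H|E) = 0.13113 / 0.37449 = 0.350.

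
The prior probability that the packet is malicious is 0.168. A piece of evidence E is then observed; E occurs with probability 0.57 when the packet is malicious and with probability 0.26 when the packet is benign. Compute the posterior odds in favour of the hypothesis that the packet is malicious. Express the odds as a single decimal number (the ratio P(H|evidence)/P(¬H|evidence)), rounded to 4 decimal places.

Prior odds = 0.168/(1−0.168) = 0.20192. In log-odds, ln(0.20192) = -1.5999.
Add log likelihood ratio: ln(2.1923) = 0.78495.
Posterior log-odds = -0.81491, so posterior odds = exp(-0.81491) = 0.44268.

Posterior odds ≈ 0.4427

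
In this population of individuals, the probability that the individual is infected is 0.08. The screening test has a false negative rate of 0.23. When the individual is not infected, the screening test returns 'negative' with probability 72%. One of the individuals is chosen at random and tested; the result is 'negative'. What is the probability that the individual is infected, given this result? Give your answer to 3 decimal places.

P(H | E) ≈ 0.027

Let H be the event that the individual is infected. P(H) = 0.08, so P(¬H) = 0.92. With E the 'negative' result, P(E|H) = 0.23 and P(E|¬H) = 0.72.
P(E) = 0.23·0.08 + 0.72·0.92 = 0.018400 + 0.66240 = 0.68080.
By Bayes' theorem, P(H|E) = 0.018400 / 0.68080 = 0.027.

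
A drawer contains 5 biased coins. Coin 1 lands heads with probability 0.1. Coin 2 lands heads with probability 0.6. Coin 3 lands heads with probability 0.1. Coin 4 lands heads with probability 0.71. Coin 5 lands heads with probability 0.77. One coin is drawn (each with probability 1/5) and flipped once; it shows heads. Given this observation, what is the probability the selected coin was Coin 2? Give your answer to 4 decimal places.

Posterior probability ≈ 0.2632

P(heads|C1) = 0.1; P(heads|C2) = 0.6; P(heads|C3) = 0.1; P(heads|C4) = 0.71; P(heads|C5) = 0.77.
Prior × likelihood for each source: 0.2·0.1=0.02000, 0.2·0.6=0.1200, 0.2·0.1=0.02000, 0.2·0.71=0.1420, 0.2·0.77=0.1540. Summing gives P(heads) = 0.45600.
P(Coin 2 | heads) = 0.1200 / 0.45600 = 0.2632.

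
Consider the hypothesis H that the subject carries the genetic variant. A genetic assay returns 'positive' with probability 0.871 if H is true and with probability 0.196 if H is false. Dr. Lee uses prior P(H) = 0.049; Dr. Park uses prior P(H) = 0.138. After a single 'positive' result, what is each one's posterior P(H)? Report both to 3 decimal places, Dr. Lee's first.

P('+'|H) = 0.871, P('+'|¬H) = 0.196.
Dr. Lee: numerator 0.871·0.049 = 0.042679; evidence = 0.042679+0.196·0.951 = 0.22908; posterior = 0.186.
Dr. Park: numerator 0.871·0.138 = 0.12020; evidence = 0.12020+0.196·0.862 = 0.28915; posterior = 0.416.

Dr. Lee: 0.186; Dr. Park: 0.416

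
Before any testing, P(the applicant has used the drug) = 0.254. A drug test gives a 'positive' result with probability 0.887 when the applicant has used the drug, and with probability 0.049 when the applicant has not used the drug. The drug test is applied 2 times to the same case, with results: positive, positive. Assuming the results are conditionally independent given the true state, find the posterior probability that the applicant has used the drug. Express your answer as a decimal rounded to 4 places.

With H the event that the applicant has used the drug, the joint likelihood of the observed sequence is P(data|H) = 0.887·0.887 = 0.78677 and P(data|¬H) = 0.049·0.049 = 0.0024010.
Bayes: P(H|data) = 0.254·0.78677 / (0.254·0.78677 + 0.746·0.0024010) = 0.19984/0.20163 = 0.9911.

Posterior P(H) ≈ 0.9911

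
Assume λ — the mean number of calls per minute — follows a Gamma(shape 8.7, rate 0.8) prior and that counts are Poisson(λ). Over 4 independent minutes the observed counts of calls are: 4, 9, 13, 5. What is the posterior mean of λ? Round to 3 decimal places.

The Poisson likelihood adds the total count to the shape and the number of exposure periods to the rate. Here ∑xᵢ = 31 and n = 4, so shape 8.7→39.7 and rate 0.8→4.8.
E[λ | data] = 39.7/4.8 = 8.271.

Posterior mean ≈ 8.271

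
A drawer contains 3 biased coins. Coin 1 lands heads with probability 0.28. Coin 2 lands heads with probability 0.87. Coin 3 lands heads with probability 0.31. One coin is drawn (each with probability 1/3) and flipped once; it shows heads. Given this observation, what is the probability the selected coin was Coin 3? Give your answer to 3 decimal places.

Posterior probability ≈ 0.212

P(heads|C1) = 0.28; P(heads|C2) = 0.87; P(heads|C3) = 0.31.
Prior × likelihood for each source: 0.333333·0.28=0.09333, 0.333333·0.87=0.2900, 0.333333·0.31=0.1033. Summing gives P(heads) = 0.48667.
P(Coin 3 | heads) = 0.1033 / 0.48667 = 0.212.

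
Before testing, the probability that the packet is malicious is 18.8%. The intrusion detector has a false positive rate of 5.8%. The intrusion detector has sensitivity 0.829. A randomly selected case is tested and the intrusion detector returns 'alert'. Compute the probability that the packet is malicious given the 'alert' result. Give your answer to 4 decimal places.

Let H be the event that the packet is malicious. P(H) = 0.188, so P(¬H) = 0.812. With E the 'alert' result, P(E|H) = 0.829 and P(E|¬H) = 0.058.
P(E) = 0.829·0.188 + 0.058·0.812 = 0.15585 + 0.047096 = 0.20295.
By Bayes' theorem, P(H|E) = 0.15585 / 0.20295 = 0.7679.

P(H | E) ≈ 0.7679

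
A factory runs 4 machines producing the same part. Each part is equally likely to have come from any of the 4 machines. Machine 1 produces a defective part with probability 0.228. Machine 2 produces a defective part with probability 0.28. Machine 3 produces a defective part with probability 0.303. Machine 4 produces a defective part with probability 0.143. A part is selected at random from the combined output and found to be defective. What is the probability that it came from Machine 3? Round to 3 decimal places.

P(defective|M1) = 0.228; P(defective|M2) = 0.28; P(defective|M3) = 0.303; P(defective|M4) = 0.143.
Prior × likelihood for each source: 0.25·0.228=0.05700, 0.25·0.28=0.07000, 0.25·0.303=0.07575, 0.25·0.143=0.03575. Summing gives P(defective) = 0.23850.
P(Machine 3 | defective) = 0.07575 / 0.23850 = 0.318.

Posterior probability ≈ 0.318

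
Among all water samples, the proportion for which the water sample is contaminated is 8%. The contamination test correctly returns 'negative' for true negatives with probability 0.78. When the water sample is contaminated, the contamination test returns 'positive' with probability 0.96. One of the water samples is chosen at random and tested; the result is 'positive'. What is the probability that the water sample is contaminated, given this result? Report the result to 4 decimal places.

P(H | E) ≈ 0.2751

Let H be the event that the water sample is contaminated. P(H) = 0.08, so P(¬H) = 0.92. With E the 'positive' result, P(E|H) = 0.96 and P(E|¬H) = 0.22.
P(E) = 0.96·0.08 + 0.22·0.92 = 0.076800 + 0.20240 = 0.27920.
By Bayes' theorem, P(H|E) = 0.076800 / 0.27920 = 0.2751.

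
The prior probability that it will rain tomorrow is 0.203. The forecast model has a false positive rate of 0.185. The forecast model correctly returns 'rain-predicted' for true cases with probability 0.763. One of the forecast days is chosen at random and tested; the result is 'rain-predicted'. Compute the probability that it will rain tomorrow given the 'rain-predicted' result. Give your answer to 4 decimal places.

Write H for 'it will rain tomorrow'. Prior odds H:¬H = 0.203/0.797 = 0.25471. For the 'rain-predicted' outcome, the likelihood ratio is 0.763/0.185 = 4.1243.
Posterior odds = 0.25471 × 4.1243 = 1.0505, so P(H|E) = 1.0505/(1+1.0505) = 0.5123.

P(H | E) ≈ 0.5123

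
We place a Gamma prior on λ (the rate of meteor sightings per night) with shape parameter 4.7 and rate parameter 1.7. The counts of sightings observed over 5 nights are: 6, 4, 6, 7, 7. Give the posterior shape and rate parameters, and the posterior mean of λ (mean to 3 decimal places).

The Poisson likelihood adds the total count to the shape and the number of exposure periods to the rate. Here ∑xᵢ = 30 and n = 5, so shape 4.7→34.7 and rate 1.7→6.7.
E[λ | data] = 34.7/6.7 = 5.179.

Posterior: Gamma(shape=34.7, rate=6.7); mean ≈ 5.179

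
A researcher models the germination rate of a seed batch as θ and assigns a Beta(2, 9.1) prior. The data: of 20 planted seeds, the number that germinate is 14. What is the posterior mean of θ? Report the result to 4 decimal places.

Posterior mean ≈ 0.5145

The binomial likelihood is conjugate to the Beta prior: with 14 successes and 6 failures, the posterior is Beta(2+14, 9.1+6) = Beta(16, 15.1).
E[θ | data] = 16/(16+15.1) = 0.5145.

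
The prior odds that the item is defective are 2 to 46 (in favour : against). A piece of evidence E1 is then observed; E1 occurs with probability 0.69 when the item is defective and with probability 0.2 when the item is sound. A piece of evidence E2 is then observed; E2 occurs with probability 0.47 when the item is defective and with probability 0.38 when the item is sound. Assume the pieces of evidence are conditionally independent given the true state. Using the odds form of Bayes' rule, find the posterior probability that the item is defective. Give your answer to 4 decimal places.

Prior odds = 2/46 = 0.043478.
Likelihood ratio for E1 = 0.69/0.2 = 3.4500.
Likelihood ratio for E2 = 0.47/0.38 = 1.2368.
Posterior odds = prior odds × LR₁ × LR₂ = 0.18553.
Posterior probability = odds/(1+odds) = 0.18553/1.1855 = 0.1565.

Posterior probability ≈ 0.1565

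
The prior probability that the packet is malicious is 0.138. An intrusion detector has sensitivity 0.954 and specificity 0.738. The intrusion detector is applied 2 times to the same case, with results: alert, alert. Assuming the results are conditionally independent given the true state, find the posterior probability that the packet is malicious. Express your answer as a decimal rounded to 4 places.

Posterior P(H) ≈ 0.6798

With H the event that the packet is malicious, the joint likelihood of the observed sequence is P(data|H) = 0.954·0.954 = 0.91012 and P(data|¬H) = 0.262·0.262 = 0.068644.
Bayes: P(H|data) = 0.138·0.91012 / (0.138·0.91012 + 0.862·0.068644) = 0.12560/0.18477 = 0.6798.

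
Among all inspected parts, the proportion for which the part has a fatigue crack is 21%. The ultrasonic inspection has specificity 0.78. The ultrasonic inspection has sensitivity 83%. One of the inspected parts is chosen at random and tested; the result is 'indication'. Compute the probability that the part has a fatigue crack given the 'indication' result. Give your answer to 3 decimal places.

P(H | E) ≈ 0.501

Let H be the event that the part has a fatigue crack. P(H) = 0.21, so P(¬H) = 0.79. With E the 'indication' result, P(E|H) = 0.83 and P(E|¬H) = 0.22.
P(E) = 0.83·0.21 + 0.22·0.79 = 0.17430 + 0.17380 = 0.34810.
By Bayes' theorem, P(H|E) = 0.17430 / 0.34810 = 0.501.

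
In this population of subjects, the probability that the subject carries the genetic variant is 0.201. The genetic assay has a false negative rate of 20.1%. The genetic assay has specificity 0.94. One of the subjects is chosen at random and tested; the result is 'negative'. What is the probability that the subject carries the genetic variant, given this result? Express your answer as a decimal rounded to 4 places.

Let H be the event that the subject carries the genetic variant. P(H) = 0.201, so P(¬H) = 0.799. With E the 'negative' result, P(E|H) = 0.201 and P(E|¬H) = 0.94.
P(E) = 0.201·0.201 + 0.94·0.799 = 0.040401 + 0.75106 = 0.79146.
By Bayes' theorem, P(H|E) = 0.040401 / 0.79146 = 0.0510.

P(H | E) ≈ 0.0510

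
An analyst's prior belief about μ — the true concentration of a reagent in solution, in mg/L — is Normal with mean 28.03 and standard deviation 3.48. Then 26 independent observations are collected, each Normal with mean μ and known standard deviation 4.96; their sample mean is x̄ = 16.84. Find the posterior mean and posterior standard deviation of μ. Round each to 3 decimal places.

Posterior mean ≈ 17.651; posterior SD ≈ 0.937

With known σ, the Normal prior is conjugate. Weight on the data is w = (n/σ²)/(n/σ² + 1/τ₀²) = 1.05684/(1.05684+0.0825737) = 0.92753.
Posterior mean = w·x̄ + (1−w)·μ₀ = 0.92753·16.84 + 0.072470·28.03 = 17.651. Posterior variance = 1/(1.05684+0.0825737) = 0.877643, so SD = 0.937.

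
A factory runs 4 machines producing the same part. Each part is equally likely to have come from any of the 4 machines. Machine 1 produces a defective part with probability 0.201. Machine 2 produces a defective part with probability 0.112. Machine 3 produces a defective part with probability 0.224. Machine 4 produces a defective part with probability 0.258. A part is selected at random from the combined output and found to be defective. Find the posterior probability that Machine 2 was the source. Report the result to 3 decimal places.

P(defective|M1) = 0.201; P(defective|M2) = 0.112; P(defective|M3) = 0.224; P(defective|M4) = 0.258.
Prior × likelihood for each source: 0.25·0.201=0.05025, 0.25·0.112=0.02800, 0.25·0.224=0.05600, 0.25·0.258=0.06450. Summing gives P(defective) = 0.19875.
P(Machine 2 | defective) = 0.02800 / 0.19875 = 0.141.

Posterior probability ≈ 0.141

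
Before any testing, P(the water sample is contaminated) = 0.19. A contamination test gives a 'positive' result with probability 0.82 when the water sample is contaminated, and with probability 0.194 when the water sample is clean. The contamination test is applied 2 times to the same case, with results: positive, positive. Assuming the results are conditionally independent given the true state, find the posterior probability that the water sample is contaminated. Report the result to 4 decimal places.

Posterior P(H) ≈ 0.8073

Let H be the event that the water sample is contaminated; start with P(H) = 0.19. P('positive'|H) = 0.82, P('positive'|¬H) = 0.194.
Update on result 1 ('positive'): P(H) ← 0.82·0.1900 / (0.82·0.1900 + 0.194·0.8100) = 0.15580/0.31294 = 0.4979.
Update on result 2 ('positive'): P(H) ← 0.82·0.4979 / (0.82·0.4979 + 0.194·0.5021) = 0.40824/0.50566 = 0.8073.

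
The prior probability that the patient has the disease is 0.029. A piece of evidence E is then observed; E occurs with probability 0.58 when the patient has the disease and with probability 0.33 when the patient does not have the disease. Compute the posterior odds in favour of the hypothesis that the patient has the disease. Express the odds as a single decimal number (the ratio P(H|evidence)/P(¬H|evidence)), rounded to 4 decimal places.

Prior odds = 0.029/(1−0.029) = 0.029866. In log-odds, ln(0.029866) = -3.5110.
Add log likelihood ratio: ln(1.7576) = 0.56394.
Posterior log-odds = -2.9471, so posterior odds = exp(-2.9471) = 0.052492.

Posterior odds ≈ 0.0525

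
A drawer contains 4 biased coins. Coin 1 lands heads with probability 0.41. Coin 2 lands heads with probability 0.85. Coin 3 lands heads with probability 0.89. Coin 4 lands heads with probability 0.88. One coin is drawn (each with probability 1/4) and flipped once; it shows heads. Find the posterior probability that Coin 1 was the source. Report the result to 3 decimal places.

Posterior probability ≈ 0.135

P(heads|C1) = 0.41; P(heads|C2) = 0.85; P(heads|C3) = 0.89; P(heads|C4) = 0.88.
Prior × likelihood for each source: 0.25·0.41=0.1025, 0.25·0.85=0.2125, 0.25·0.89=0.2225, 0.25·0.88=0.2200. Summing gives P(heads) = 0.75750.
P(Coin 1 | heads) = 0.1025 / 0.75750 = 0.135.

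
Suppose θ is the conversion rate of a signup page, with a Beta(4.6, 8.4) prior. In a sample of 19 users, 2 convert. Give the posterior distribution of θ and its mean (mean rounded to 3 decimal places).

Posterior: Beta(6.6, 25.4); mean ≈ 0.206

The binomial likelihood is conjugate to the Beta prior: with 2 successes and 17 failures, the posterior is Beta(4.6+2, 8.4+17) = Beta(6.6, 25.4).
Posterior mean = α/(α+β) = 6.6/32 = 0.206.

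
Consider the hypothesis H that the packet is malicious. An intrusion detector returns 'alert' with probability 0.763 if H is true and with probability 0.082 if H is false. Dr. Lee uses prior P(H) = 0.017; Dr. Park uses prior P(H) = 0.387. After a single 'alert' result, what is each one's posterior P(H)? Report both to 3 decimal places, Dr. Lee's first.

Dr. Lee: 0.139; Dr. Park: 0.855

The likelihood ratio for an 'alert' result is 0.763/0.082 = 9.3049.
Dr. Lee: prior odds 0.017/0.983 = 0.017294; posterior odds 0.16092; posterior probability 0.139.
Dr. Park: prior odds 0.387/0.613 = 0.63132; posterior odds 5.8744; posterior probability 0.855.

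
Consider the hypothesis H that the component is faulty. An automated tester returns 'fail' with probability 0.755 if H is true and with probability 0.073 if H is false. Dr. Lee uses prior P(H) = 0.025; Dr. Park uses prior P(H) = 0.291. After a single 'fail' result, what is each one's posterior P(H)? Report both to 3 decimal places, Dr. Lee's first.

Dr. Lee: 0.210; Dr. Park: 0.809

The likelihood ratio for a 'fail' result is 0.755/0.073 = 10.342.
Dr. Lee: prior odds 0.025/0.975 = 0.025641; posterior odds 0.26519; posterior probability 0.210.
Dr. Park: prior odds 0.291/0.709 = 0.41044; posterior odds 4.2449; posterior probability 0.809.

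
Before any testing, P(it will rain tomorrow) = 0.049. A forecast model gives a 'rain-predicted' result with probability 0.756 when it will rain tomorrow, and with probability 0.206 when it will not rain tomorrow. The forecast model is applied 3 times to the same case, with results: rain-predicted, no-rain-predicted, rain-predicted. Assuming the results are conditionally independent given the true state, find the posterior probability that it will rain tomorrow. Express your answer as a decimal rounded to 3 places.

Posterior P(H) ≈ 0.176

With H the event that it will rain tomorrow, the joint likelihood of the observed sequence is P(data|H) = 0.756·0.244·0.756 = 0.13945 and P(data|¬H) = 0.206·0.794·0.206 = 0.033694.
Bayes: P(H|data) = 0.049·0.13945 / (0.049·0.13945 + 0.951·0.033694) = 0.0068333/0.038876 = 0.1758.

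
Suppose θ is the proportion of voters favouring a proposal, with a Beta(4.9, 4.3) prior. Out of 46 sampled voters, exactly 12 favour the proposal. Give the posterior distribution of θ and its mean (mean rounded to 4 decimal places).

The binomial likelihood is conjugate to the Beta prior: with 12 successes and 34 failures, the posterior is Beta(4.9+12, 4.3+34) = Beta(16.9, 38.3).
E[θ | data] = 16.9/(16.9+38.3) = 0.3062.

Posterior: Beta(16.9, 38.3); mean ≈ 0.3062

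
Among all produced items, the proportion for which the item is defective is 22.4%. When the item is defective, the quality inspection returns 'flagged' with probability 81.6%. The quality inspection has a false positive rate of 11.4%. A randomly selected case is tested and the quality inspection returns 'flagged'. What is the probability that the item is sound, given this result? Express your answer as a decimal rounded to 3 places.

P(¬H | E) ≈ 0.326

Let H be the event that the item is defective. P(H) = 0.224, so P(¬H) = 0.776. With E the 'flagged' result, P(E|H) = 0.816 and P(E|¬H) = 0.114.
P(E) = 0.816·0.224 + 0.114·0.776 = 0.18278 + 0.088464 = 0.27125.
By Bayes' theorem, P(H|E) = 0.18278 / 0.27125 = 0.674. Hence P(¬H|E) = 1 − 0.674 = 0.326.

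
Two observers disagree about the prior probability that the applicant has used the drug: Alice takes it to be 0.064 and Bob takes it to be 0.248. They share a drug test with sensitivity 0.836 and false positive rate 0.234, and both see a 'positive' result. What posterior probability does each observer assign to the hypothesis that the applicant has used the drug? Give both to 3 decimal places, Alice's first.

The likelihood ratio for a 'positive' result is 0.836/0.234 = 3.5726.
Alice: prior odds 0.064/0.936 = 0.068376; posterior odds 0.24428; posterior probability 0.196.
Bob: prior odds 0.248/0.752 = 0.32979; posterior odds 1.1782; posterior probability 0.541.

Alice: 0.196; Bob: 0.541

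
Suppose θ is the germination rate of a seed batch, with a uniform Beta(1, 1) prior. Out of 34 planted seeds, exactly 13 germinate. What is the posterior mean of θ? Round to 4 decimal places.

The binomial likelihood is conjugate to the Beta prior: with 13 successes and 21 failures, the posterior is Beta(1+13, 1+21) = Beta(14, 22).
E[θ | data] = 14/(14+22) = 0.3889.

Posterior mean ≈ 0.3889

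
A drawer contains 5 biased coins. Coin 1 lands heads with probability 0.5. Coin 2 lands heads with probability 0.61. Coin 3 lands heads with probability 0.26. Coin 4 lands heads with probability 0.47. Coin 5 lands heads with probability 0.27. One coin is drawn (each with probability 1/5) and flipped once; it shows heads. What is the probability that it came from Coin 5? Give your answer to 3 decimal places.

Posterior probability ≈ 0.128

Tabulate prior·likelihood by source: [1] prior 0.2, lik 0.5, product 0.1000; [2] prior 0.2, lik 0.61, product 0.1220; [3] prior 0.2, lik 0.26, product 0.05200; [4] prior 0.2, lik 0.47, product 0.09400; [5] prior 0.2, lik 0.27, product 0.05400.
Normalizing constant = 0.42200; the posterior for Coin 5 is its product over the sum, 0.05400/0.42200 = 0.128.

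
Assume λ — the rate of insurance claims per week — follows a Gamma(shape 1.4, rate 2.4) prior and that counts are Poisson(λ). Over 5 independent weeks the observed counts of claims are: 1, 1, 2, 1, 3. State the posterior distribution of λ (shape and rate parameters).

Posterior: Gamma(shape=9.4, rate=7.4)

Total count ∑xᵢ = 8 over n = 5 weeks.
Gamma is conjugate to the Poisson likelihood: posterior is Gamma(shape = 1.4+8 = 9.4, rate = 2.4+5 = 7.4).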